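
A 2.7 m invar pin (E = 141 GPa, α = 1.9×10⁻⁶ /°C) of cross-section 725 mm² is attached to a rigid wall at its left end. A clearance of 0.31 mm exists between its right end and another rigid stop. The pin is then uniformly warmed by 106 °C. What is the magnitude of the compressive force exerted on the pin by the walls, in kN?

Unrestrained expansion: δ_free = αΔT L = 1.9×10⁻⁶ × 106 × 2700 = 0.5438 mm.
The gap closes (δ_free > 0.31 mm) and the wall then resists a further 0.5438 − 0.31 = 0.2338 mm of expansion.
That suppressed elongation corresponds to σ = E·Δ/L = 141×10³ × 0.2338/2700 = 12.21 MPa.
Force on the wall = σA = 12.21 × 725 mm² = 8.851 kN.

P ≈ 8.85 kN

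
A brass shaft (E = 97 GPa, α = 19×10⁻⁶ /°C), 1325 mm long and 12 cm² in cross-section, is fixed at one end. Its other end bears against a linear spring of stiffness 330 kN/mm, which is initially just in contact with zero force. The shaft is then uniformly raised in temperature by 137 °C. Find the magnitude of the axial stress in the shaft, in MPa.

σ ≈ 199 MPa (compressive)

The unrestrained thermal change is αΔT L = 19×10⁻⁶ × 137 × 1325 = 3.449 mm.
Let P be the compressive force at the spring. The shaft shortens elastically by PL/(AE) and the spring compresses by P/k; together these equal δ_free.
P [ L/(AE) + 1/k ] = δ_free → P [ 1325/(1200×97×10³) + 1/(330×10³) ] = 3.449.
P = 3.449 / 1.441×10⁻⁵ = 239300 N.
σ = P/A = 239300/1200 = 199.4 MPa.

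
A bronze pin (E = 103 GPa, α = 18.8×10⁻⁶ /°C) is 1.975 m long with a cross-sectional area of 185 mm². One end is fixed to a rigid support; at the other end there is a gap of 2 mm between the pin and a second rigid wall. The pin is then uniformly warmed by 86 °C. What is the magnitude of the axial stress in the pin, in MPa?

Free thermal elongation = αΔT L = 18.8×10⁻⁶ × 86 × 1975 = 3.193 mm.
The gap closes (δ_free > 2 mm) and the wall then resists a further 3.193 − 2 = 1.193 mm of expansion.
Compatibility: PL/(AE) = 1.193 mm, so σ = P/A = E × (1.193/1975) = 62.23 MPa.

σ ≈ 62.2 MPa (compressive)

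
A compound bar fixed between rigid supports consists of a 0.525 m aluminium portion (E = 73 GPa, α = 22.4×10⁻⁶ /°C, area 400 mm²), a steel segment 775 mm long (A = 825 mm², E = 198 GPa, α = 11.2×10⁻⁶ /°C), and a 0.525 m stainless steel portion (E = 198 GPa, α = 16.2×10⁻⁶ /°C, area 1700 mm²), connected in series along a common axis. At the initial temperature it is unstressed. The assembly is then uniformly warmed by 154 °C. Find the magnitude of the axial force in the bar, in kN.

P ≈ 184 kN (compressive)

If the supports were absent, the total length change would be Σ αᵢΔT Lᵢ = 22.4×10⁻⁶×154×525 + 11.2×10⁻⁶×154×775 + 16.2×10⁻⁶×154×525 = 4.458 mm.
The walls prevent any net length change, so an axial force P (same in every segment) develops. Compatibility: P · Σ Lᵢ/(AᵢEᵢ) = δ_free.
The series flexibility is Σ Lᵢ/(AᵢEᵢ) = 525/(400×73×10³) + 775/(825×198×10³) + 525/(1700×198×10³) = 2.428×10⁻⁵ mm/N.
So P = 4.458 / 2.428×10⁻⁵ = 183.6 kN, compressive.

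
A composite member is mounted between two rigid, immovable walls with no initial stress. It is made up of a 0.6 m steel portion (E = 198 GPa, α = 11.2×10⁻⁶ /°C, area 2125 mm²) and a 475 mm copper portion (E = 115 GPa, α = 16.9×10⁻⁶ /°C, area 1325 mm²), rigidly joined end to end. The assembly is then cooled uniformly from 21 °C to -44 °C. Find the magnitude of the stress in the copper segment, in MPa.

σ ≈ 159 MPa (tensile)

If the supports were absent, the total length change would be Σ αᵢΔT Lᵢ = 11.2×10⁻⁶×65×600 + 16.9×10⁻⁶×65×475 = 0.9586 mm.
Since the ends are fixed, an axial force P builds up, equal in every segment, with P · Σ Lᵢ/(AᵢEᵢ) = δ_free.
Σ Lᵢ/(AᵢEᵢ) = 600/(2125×198×10³) + 475/(1325×115×10³) = 4.543×10⁻⁶ mm/N.
So P = 0.9586 / 4.543×10⁻⁶ = 211 kN, tensile.
σ_{copper} = P / A = 211000 / 1325 = 159.2 MPa.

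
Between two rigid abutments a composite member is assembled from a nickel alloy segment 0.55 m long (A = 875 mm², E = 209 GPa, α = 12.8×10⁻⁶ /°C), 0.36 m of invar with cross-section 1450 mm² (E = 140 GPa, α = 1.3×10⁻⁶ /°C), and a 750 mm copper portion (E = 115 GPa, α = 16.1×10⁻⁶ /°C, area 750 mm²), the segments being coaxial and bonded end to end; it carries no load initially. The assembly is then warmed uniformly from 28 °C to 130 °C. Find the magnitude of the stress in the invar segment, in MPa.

Free thermal expansion of the whole bar: Σ αᵢΔT Lᵢ = 12.8×10⁻⁶×102×550 + 1.3×10⁻⁶×102×360 + 16.1×10⁻⁶×102×750 = 1.997 mm.
Since the ends are fixed, an axial force P builds up, equal in every segment, with P · Σ Lᵢ/(AᵢEᵢ) = δ_free.
Σ Lᵢ/(AᵢEᵢ) = 550/(875×209×10³) + 360/(1450×140×10³) + 750/(750×115×10³) = 1.348×10⁻⁵ mm/N.
P = 1.997 / 1.348×10⁻⁵ = 148200 N = 148.2 kN, compressive.
σ_{invar} = P / A = 148200 / 1450 = 102.2 MPa.

σ ≈ 102 MPa (compressive)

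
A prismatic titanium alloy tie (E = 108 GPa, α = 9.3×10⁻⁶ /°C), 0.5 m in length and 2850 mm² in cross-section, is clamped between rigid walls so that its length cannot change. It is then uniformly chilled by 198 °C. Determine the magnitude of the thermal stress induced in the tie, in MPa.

σ ≈ 199 MPa (tensile)

With length fixed, the mechanical strain must cancel the thermal strain αΔT = 9.3×10⁻⁶ × 198 = 1841.4×10⁻⁶.
σ = EαΔT = 108×10³ × 9.3×10⁻⁶ × 198 = 198.9 MPa (tensile; the tie is trying to contract).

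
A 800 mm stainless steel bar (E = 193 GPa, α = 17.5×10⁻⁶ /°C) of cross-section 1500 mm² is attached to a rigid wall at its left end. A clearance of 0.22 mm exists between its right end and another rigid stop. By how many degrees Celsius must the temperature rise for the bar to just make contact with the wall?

Contact occurs when the free expansion equals the gap: αΔT L = 0.22 mm.
ΔT = 0.22 / (17.5×10⁻⁶ × 800) = 15.71 °C.

ΔT ≈ 15.7 °C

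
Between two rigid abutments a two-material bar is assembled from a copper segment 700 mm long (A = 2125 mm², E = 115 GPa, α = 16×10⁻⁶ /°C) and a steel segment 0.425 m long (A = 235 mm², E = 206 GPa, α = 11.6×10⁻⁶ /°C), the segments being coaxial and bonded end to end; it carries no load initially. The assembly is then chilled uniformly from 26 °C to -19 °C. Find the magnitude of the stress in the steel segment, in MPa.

σ ≈ 265 MPa (tensile)

If the supports were absent, the total length change would be Σ αᵢΔT Lᵢ = 16×10⁻⁶×45×700 + 11.6×10⁻⁶×45×425 = 0.7258 mm.
Since the ends are fixed, an axial force P builds up, equal in every segment, with P · Σ Lᵢ/(AᵢEᵢ) = δ_free.
Σ Lᵢ/(AᵢEᵢ) = 700/(2125×115×10³) + 425/(235×206×10³) = 1.164×10⁻⁵ mm/N.
So P = 0.7258 / 1.164×10⁻⁵ = 62.34 kN, tensile.
σ_{steel} = P / A = 62340 / 235 = 265.3 MPa.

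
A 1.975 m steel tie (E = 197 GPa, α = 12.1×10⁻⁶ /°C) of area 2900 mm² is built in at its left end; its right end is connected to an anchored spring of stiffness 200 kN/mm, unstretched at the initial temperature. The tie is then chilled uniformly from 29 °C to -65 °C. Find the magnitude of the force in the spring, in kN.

The unrestrained thermal change is αΔT L = 12.1×10⁻⁶ × 94 × 1975 = 2.246 mm.
With a force P in the spring, the elastic change of the tie is PL/(AE) and that of the spring is P/k; compatibility requires their sum to equal δ_free.
So P = δ_free / [L/(AE) + 1/k] = 2.246 / [ 1975/(2900×197×10³) + 1/(200×10³) ].
P = 2.246 / 8.457×10⁻⁶ = 265600 N.

P ≈ 266 kN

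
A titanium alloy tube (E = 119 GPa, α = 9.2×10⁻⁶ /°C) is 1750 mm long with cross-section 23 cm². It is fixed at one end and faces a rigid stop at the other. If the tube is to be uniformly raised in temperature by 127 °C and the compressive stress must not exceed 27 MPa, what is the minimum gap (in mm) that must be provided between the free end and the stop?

Free expansion if unrestrained: δ_free = αΔT L = 9.2×10⁻⁶ × 127 × 1750 = 2.045 mm.
At the allowable stress the elastic shortening the wall may impose is σL/E = 27 × 1750 / (119×10³) = 0.3971 mm.
The gap must absorb the remainder: g_min = 2.045 − 0.3971 = 1.648 mm.

g ≈ 1.65 mm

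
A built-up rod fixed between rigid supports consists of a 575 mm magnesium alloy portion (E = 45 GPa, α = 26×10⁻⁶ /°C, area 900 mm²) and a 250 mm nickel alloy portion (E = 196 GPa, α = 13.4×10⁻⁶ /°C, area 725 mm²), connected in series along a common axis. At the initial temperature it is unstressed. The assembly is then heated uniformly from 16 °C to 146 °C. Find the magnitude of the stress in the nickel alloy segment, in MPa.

σ ≈ 206 MPa (compressive)

If the supports were absent, the total length change would be Σ αᵢΔT Lᵢ = 26×10⁻⁶×130×575 + 13.4×10⁻⁶×130×250 = 2.379 mm.
The walls prevent any net length change, so an axial force P (same in every segment) develops. Compatibility: P · Σ Lᵢ/(AᵢEᵢ) = δ_free.
Σ Lᵢ/(AᵢEᵢ) = 575/(900×45×10³) + 250/(725×196×10³) = 1.596×10⁻⁵ mm/N.
Hence P = δ_free / Σ(L/AE) = 2.379/1.596×10⁻⁵ = 149.1 kN (compressive).
σ_{nickel alloy} = P / A = 149100 / 725 = 205.6 MPa.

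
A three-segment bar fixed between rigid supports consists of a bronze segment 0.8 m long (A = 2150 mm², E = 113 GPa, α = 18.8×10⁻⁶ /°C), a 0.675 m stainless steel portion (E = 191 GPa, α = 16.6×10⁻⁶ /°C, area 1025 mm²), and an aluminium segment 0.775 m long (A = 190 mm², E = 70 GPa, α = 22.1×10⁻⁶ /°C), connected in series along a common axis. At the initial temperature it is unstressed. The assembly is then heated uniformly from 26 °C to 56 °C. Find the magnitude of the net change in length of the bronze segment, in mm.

|ΔL| ≈ 0.385 mm

Free thermal expansion of the whole bar: Σ αᵢΔT Lᵢ = 18.8×10⁻⁶×30×800 + 16.6×10⁻⁶×30×675 + 22.1×10⁻⁶×30×775 = 1.301 mm.
The rigid supports impose zero overall length change; the single axial force P common to all segments must satisfy P Σ Lᵢ/(AᵢEᵢ) = δ_free.
Σ Lᵢ/(AᵢEᵢ) = 800/(2150×113×10³) + 675/(1025×191×10³) + 775/(190×70×10³) = 6.501×10⁻⁵ mm/N.
P = 1.301 / 6.501×10⁻⁵ = 20010 N = 20.01 kN, compressive.
For the bronze segment, free thermal change = 18.8×10⁻⁶×30×800 = 0.4512 mm and elastic change from P = 20010×800/(2150×113×10³) = 0.06591 mm; these oppose, so the net change is 0.385 mm (segment lengthens).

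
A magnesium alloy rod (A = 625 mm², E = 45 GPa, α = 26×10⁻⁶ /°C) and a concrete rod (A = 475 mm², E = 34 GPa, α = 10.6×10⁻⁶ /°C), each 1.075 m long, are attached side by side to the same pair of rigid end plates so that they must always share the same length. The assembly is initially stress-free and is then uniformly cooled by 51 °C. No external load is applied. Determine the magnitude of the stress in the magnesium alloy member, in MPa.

Equilibrium of a rigid end plate with no external load gives equal and opposite internal forces ±P in the two members. Since α_{magnesium alloy} > α_{concrete}, cooling drives the magnesium alloy into tension and the concrete into compression.
Equating the net (thermal + elastic) strains gives |α₁ − α₂|·ΔT = P·[1/(A₁E₁) + 1/(A₂E₂)].
|α₁ − α₂|·ΔT = 15.4×10⁻⁶ × 51 = 0.0007854.
1/(A₁E₁) + 1/(A₂E₂) = 1/(625×45×10³) + 1/(475×34×10³) = 9.748×10⁻⁸ N⁻¹.
So P = 0.0007854 / 9.748×10⁻⁸ = 8.057 kN.
σ_{magnesium alloy} = P/A₁ = 8057/625 = 12.89 MPa, tensile.

σ ≈ 12.9 MPa (tensile)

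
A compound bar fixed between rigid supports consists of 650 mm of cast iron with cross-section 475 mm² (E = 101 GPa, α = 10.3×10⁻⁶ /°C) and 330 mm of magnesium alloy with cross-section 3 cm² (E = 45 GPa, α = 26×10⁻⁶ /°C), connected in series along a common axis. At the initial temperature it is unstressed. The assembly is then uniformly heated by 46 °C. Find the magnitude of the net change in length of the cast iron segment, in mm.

|ΔL| ≈ 0.0574 mm

Free thermal expansion of the whole bar: Σ αᵢΔT Lᵢ = 10.3×10⁻⁶×46×650 + 26×10⁻⁶×46×330 = 0.7026 mm.
The walls prevent any net length change, so an axial force P (same in every segment) develops. Compatibility: P · Σ Lᵢ/(AᵢEᵢ) = δ_free.
Σ Lᵢ/(AᵢEᵢ) = 650/(475×101×10³) + 330/(300×45×10³) = 3.799×10⁻⁵ mm/N.
Hence P = δ_free / Σ(L/AE) = 0.7026/3.799×10⁻⁵ = 18.49 kN (compressive).
For the cast iron segment, free thermal change = 10.3×10⁻⁶×46×650 = 0.308 mm and elastic change from P = 18490×650/(475×101×10³) = 0.2506 mm; these oppose, so the net change is 0.0574 mm (segment lengthens).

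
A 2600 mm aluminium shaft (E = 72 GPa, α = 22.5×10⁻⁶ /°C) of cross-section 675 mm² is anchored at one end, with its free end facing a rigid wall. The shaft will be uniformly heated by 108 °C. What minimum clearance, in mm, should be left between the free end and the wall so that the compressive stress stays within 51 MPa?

g ≈ 4.48 mm

With no wall the shaft would lengthen by αΔT L = 22.5×10⁻⁶ × 108 × 2600 = 6.318 mm.
A stress of 51 MPa corresponds to the wall pushing the shaft back by σL/E = 51×2600/(72×10³) = 1.842 mm.
So the gap has to take up the difference, g_min = δ_free − σL/E = 6.318 − 1.842 = 4.476 mm.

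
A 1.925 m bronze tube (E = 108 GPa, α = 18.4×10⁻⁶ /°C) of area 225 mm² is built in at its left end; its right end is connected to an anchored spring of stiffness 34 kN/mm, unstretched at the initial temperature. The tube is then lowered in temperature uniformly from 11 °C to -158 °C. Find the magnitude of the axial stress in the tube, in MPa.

Free thermal contraction: δ_free = αΔT L = 18.4×10⁻⁶ × 169 × 1925 = 5.986 mm.
Let P be the tensile force in the spring. The tube extends elastically by PL/(AE) and the spring stretches by P/k; together these equal δ_free.
So P = δ_free / [L/(AE) + 1/k] = 5.986 / [ 1925/(225×108×10³) + 1/(34×10³) ].
P = 5.986 / 0.0001086 = 55100 N.
σ = P/A = 55100/225 = 244.9 MPa.

σ ≈ 245 MPa (tensile)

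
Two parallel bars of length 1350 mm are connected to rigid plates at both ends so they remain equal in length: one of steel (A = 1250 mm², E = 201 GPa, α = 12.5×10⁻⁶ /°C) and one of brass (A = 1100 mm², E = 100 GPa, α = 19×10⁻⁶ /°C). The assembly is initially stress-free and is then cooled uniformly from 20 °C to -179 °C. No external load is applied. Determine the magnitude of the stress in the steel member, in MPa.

The brass has the larger α, so on cooling it would change length more than the steel if both were free. The rigid plates force a common final length, so the brass is put into tension and the steel into compression, with equal and opposite forces P (no external load).
Equating the net (thermal + elastic) strains gives |α₁ − α₂|·ΔT = P·[1/(A₁E₁) + 1/(A₂E₂)].
|α₁ − α₂|·ΔT = 6.5×10⁻⁶ × 199 = 0.001293.
1/(A₁E₁) + 1/(A₂E₂) = 1/(1250×201×10³) + 1/(1100×100×10³) = 1.307×10⁻⁸ N⁻¹.
So P = 0.001293 / 1.307×10⁻⁸ = 98.96 kN.
σ_{steel} = P/A₁ = 98960/1250 = 79.17 MPa, compressive.

σ ≈ 79.2 MPa (compressive)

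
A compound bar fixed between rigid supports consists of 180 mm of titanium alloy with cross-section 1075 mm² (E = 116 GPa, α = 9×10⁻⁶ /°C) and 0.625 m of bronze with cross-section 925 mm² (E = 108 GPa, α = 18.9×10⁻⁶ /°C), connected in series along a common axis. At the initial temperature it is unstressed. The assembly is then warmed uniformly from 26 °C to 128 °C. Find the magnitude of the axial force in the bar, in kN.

P ≈ 178 kN (compressive)

With the walls removed the bar would change length by δ_free = Σ αᵢΔT Lᵢ = 9×10⁻⁶×102×180 + 18.9×10⁻⁶×102×625 = 1.37 mm.
Since the ends are fixed, an axial force P builds up, equal in every segment, with P · Σ Lᵢ/(AᵢEᵢ) = δ_free.
The series flexibility is Σ Lᵢ/(AᵢEᵢ) = 180/(1075×116×10³) + 625/(925×108×10³) = 7.7×10⁻⁶ mm/N.
P = 1.37 / 7.7×10⁻⁶ = 177900 N = 177.9 kN, compressive.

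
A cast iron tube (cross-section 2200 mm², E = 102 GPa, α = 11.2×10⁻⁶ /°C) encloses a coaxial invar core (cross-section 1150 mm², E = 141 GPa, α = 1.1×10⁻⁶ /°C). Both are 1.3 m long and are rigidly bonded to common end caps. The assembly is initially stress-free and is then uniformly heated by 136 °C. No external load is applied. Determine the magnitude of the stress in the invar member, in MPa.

Both members must finish at the same length. With the larger α, the cast iron tends to over-expand; the plates restrain it, putting the cast iron in compression and the invar in tension. With no external load the two internal forces are equal and opposite, magnitude P.
Equating the net (thermal + elastic) strains gives |α₁ − α₂|·ΔT = P·[1/(A₁E₁) + 1/(A₂E₂)].
|α₁ − α₂|·ΔT = 10.1×10⁻⁶ × 136 = 0.001374.
1/(A₁E₁) + 1/(A₂E₂) = 1/(2200×102×10³) + 1/(1150×141×10³) = 1.062×10⁻⁸ N⁻¹.
So P = 0.001374 / 1.062×10⁻⁸ = 129.3 kN.
σ_{invar} = P/A₂ = 129300/1150 = 112.4 MPa, tensile.

σ ≈ 112 MPa (tensile)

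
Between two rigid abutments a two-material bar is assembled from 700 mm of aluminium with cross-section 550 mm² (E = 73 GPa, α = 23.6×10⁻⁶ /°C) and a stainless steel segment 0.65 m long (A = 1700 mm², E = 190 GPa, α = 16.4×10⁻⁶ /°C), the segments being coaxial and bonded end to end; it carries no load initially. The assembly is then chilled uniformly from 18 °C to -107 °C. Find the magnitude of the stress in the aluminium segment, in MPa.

Free thermal contraction of the whole bar: Σ αᵢΔT Lᵢ = 23.6×10⁻⁶×125×700 + 16.4×10⁻⁶×125×650 = 3.397 mm.
The rigid supports impose zero overall length change; the single axial force P common to all segments must satisfy P Σ Lᵢ/(AᵢEᵢ) = δ_free.
Σ Lᵢ/(AᵢEᵢ) = 700/(550×73×10³) + 650/(1700×190×10³) = 1.945×10⁻⁵ mm/N.
Hence P = δ_free / Σ(L/AE) = 3.397/1.945×10⁻⁵ = 174.7 kN (tensile).
σ_{aluminium} = P / A = 174700 / 550 = 317.6 MPa.

σ ≈ 318 MPa (tensile)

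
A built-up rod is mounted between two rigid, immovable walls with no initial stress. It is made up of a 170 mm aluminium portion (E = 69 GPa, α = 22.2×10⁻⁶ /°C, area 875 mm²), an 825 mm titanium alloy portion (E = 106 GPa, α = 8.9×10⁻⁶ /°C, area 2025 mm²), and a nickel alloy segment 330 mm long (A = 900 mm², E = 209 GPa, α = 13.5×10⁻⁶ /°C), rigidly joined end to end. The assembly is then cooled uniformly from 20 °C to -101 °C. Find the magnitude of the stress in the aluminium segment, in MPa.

σ ≈ 256 MPa (tensile)

Free thermal contraction of the whole bar: Σ αᵢΔT Lᵢ = 22.2×10⁻⁶×121×170 + 8.9×10⁻⁶×121×825 + 13.5×10⁻⁶×121×330 = 1.884 mm.
The rigid supports impose zero overall length change; the single axial force P common to all segments must satisfy P Σ Lᵢ/(AᵢEᵢ) = δ_free.
Σ Lᵢ/(AᵢEᵢ) = 170/(875×69×10³) + 825/(2025×106×10³) + 330/(900×209×10³) = 8.414×10⁻⁶ mm/N.
Hence P = δ_free / Σ(L/AE) = 1.884/8.414×10⁻⁶ = 223.9 kN (tensile).
σ_{aluminium} = P / A = 223900 / 875 = 255.9 MPa.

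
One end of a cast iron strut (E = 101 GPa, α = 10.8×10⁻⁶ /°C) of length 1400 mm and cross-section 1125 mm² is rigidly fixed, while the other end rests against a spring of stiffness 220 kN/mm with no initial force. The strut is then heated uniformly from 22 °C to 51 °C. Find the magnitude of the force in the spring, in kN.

Free thermal expansion: δ_free = αΔT L = 10.8×10⁻⁶ × 29 × 1400 = 0.4385 mm.
With a force P in the spring, the elastic change of the strut is PL/(AE) and that of the spring is P/k; compatibility requires their sum to equal δ_free.
P [ L/(AE) + 1/k ] = δ_free → P [ 1400/(1125×101×10³) + 1/(220×10³) ] = 0.4385.
P = 0.4385 / 1.687×10⁻⁵ = 26000 N.

P ≈ 26 kN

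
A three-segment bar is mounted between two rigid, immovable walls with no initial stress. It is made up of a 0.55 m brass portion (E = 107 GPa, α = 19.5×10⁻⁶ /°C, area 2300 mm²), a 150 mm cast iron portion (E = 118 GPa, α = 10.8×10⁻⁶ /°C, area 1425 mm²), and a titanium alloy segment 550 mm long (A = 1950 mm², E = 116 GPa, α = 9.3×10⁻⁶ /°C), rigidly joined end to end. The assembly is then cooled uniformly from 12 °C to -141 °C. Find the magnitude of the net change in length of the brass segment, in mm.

Free thermal contraction of the whole bar: Σ αᵢΔT Lᵢ = 19.5×10⁻⁶×153×550 + 10.8×10⁻⁶×153×150 + 9.3×10⁻⁶×153×550 = 2.671 mm.
The walls prevent any net length change, so an axial force P (same in every segment) develops. Compatibility: P · Σ Lᵢ/(AᵢEᵢ) = δ_free.
Σ Lᵢ/(AᵢEᵢ) = 550/(2300×107×10³) + 150/(1425×118×10³) + 550/(1950×116×10³) = 5.558×10⁻⁶ mm/N.
P = 2.671 / 5.558×10⁻⁶ = 480600 N = 480.6 kN, tensile.
For the brass segment, free thermal change = 19.5×10⁻⁶×153×550 = 1.641 mm and elastic change from P = 480600×550/(2300×107×10³) = 1.074 mm; these oppose, so the net change is 0.567 mm (segment shortens).

|ΔL| ≈ 0.567 mm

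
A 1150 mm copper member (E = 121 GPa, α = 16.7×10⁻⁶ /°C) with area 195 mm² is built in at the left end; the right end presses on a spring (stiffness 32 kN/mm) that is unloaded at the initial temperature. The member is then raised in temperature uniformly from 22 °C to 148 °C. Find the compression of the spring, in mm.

If the spring were absent the member would lengthen by αΔT L = 16.7×10⁻⁶ × 126 × 1150 = 2.42 mm.
Let P be the compressive force at the spring. The member shortens elastically by PL/(AE) and the spring compresses by P/k; together these equal δ_free.
So P = δ_free / [L/(AE) + 1/k] = 2.42 / [ 1150/(195×121×10³) + 1/(32×10³) ].
P = 2.42 / 7.999×10⁻⁵ = 30250 N.
Spring compression = P/k = 30250/(32×10³) = 0.9454 mm.

δ ≈ 0.945 mm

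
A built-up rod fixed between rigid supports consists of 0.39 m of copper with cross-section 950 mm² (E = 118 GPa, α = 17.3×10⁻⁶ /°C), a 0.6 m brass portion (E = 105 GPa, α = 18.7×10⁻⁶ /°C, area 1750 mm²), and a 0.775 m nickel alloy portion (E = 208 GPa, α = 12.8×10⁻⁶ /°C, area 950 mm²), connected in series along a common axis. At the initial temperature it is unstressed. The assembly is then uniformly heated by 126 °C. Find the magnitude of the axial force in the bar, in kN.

P ≈ 329 kN (compressive)

With the walls removed the bar would change length by δ_free = Σ αᵢΔT Lᵢ = 17.3×10⁻⁶×126×390 + 18.7×10⁻⁶×126×600 + 12.8×10⁻⁶×126×775 = 3.514 mm.
Since the ends are fixed, an axial force P builds up, equal in every segment, with P · Σ Lᵢ/(AᵢEᵢ) = δ_free.
Σ Lᵢ/(AᵢEᵢ) = 390/(950×118×10³) + 600/(1750×105×10³) + 775/(950×208×10³) = 1.067×10⁻⁵ mm/N.
So P = 3.514 / 1.067×10⁻⁵ = 329.4 kN, compressive.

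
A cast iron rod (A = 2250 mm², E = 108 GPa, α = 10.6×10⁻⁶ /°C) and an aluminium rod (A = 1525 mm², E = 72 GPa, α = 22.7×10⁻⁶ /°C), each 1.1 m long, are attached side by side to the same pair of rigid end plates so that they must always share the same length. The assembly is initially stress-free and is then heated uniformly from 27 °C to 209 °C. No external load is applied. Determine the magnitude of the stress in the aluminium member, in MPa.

σ ≈ 109 MPa (compressive)

The aluminium has the larger α, so on heating it would change length more than the cast iron if both were free. The rigid plates force a common final length, so the aluminium is put into compression and the cast iron into tension, with equal and opposite forces P (no external load).
Equating the net (thermal + elastic) strains gives |α₁ − α₂|·ΔT = P·[1/(A₁E₁) + 1/(A₂E₂)].
|α₁ − α₂|·ΔT = 12.1×10⁻⁶ × 182 = 0.002202.
1/(A₁E₁) + 1/(A₂E₂) = 1/(2250×108×10³) + 1/(1525×72×10³) = 1.322×10⁻⁸ N⁻¹.
P = 0.002202 / 1.322×10⁻⁸ = 166500 N = 166.5 kN.
σ_{aluminium} = P/A₂ = 166500/1525 = 109.2 MPa, compressive.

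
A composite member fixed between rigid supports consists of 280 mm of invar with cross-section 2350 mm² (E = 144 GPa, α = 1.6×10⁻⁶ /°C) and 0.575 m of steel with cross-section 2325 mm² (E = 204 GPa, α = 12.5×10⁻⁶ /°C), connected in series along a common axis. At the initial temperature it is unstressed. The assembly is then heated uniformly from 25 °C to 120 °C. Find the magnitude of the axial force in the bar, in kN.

Free thermal expansion of the whole bar: Σ αᵢΔT Lᵢ = 1.6×10⁻⁶×95×280 + 12.5×10⁻⁶×95×575 = 0.7254 mm.
The rigid supports impose zero overall length change; the single axial force P common to all segments must satisfy P Σ Lᵢ/(AᵢEᵢ) = δ_free.
The series flexibility is Σ Lᵢ/(AᵢEᵢ) = 280/(2350×144×10³) + 575/(2325×204×10³) = 2.04×10⁻⁶ mm/N.
So P = 0.7254 / 2.04×10⁻⁶ = 355.6 kN, compressive.

P ≈ 356 kN (compressive)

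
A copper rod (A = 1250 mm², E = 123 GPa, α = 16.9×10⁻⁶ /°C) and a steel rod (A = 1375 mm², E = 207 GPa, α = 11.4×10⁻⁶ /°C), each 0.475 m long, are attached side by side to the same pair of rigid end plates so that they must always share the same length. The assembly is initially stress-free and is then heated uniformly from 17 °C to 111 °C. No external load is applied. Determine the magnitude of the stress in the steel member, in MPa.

Equilibrium of a rigid end plate with no external load gives equal and opposite internal forces ±P in the two members. Since α_{copper} > α_{steel}, heating drives the copper into compression and the steel into tension.
Equating the net (thermal + elastic) strains gives |α₁ − α₂|·ΔT = P·[1/(A₁E₁) + 1/(A₂E₂)].
|α₁ − α₂|·ΔT = 5.5×10⁻⁶ × 94 = 0.000517.
1/(A₁E₁) + 1/(A₂E₂) = 1/(1250×123×10³) + 1/(1375×207×10³) = 1.002×10⁻⁸ N⁻¹.
P = 0.000517 / 1.002×10⁻⁸ = 51610 N = 51.61 kN.
σ_{steel} = P/A₂ = 51610/1375 = 37.53 MPa, tensile.

σ ≈ 37.5 MPa (tensile)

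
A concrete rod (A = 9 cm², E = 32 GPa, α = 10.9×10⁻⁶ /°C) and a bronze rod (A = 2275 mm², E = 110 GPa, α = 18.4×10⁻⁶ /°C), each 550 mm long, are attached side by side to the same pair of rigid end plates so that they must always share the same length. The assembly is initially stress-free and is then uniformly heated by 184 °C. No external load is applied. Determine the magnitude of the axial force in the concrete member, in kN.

P ≈ 35.6 kN (tensile in the concrete)

Both members must finish at the same length. With the larger α, the bronze tends to over-expand; the plates restrain it, putting the bronze in compression and the concrete in tension. With no external load the two internal forces are equal and opposite, magnitude P.
Setting the final lengths equal and cancelling L: (α₁ − α₂)ΔT = P/(A₁E₁) + P/(A₂E₂).
|α₁ − α₂|·ΔT = 7.5×10⁻⁶ × 184 = 0.00138.
1/(A₁E₁) + 1/(A₂E₂) = 1/(900×32×10³) + 1/(2275×110×10³) = 3.872×10⁻⁸ N⁻¹.
So P = 0.00138 / 3.872×10⁻⁸ = 35.64 kN.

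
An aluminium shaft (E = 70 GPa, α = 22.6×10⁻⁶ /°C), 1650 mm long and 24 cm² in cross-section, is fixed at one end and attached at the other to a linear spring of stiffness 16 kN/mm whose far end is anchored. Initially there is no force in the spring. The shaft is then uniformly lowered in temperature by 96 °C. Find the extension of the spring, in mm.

δ ≈ 3.09 mm

Free thermal contraction: δ_free = αΔT L = 22.6×10⁻⁶ × 96 × 1650 = 3.58 mm.
With a force P in the spring, the elastic change of the shaft is PL/(AE) and that of the spring is P/k; compatibility requires their sum to equal δ_free.
P [ L/(AE) + 1/k ] = δ_free → P [ 1650/(2400×70×10³) + 1/(16×10³) ] = 3.58.
P = 3.58 / 7.232×10⁻⁵ = 49500 N.
Spring extension = P/k = 49500/(16×10³) = 3.094 mm.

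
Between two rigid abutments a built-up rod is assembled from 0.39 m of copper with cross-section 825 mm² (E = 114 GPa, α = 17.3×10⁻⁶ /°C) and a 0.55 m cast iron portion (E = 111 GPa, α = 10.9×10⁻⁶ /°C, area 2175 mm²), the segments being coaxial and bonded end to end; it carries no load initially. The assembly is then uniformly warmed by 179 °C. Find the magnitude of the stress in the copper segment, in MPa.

With the walls removed the bar would change length by δ_free = Σ αᵢΔT Lᵢ = 17.3×10⁻⁶×179×390 + 10.9×10⁻⁶×179×550 = 2.281 mm.
The walls prevent any net length change, so an axial force P (same in every segment) develops. Compatibility: P · Σ Lᵢ/(AᵢEᵢ) = δ_free.
Σ Lᵢ/(AᵢEᵢ) = 390/(825×114×10³) + 550/(2175×111×10³) = 6.425×10⁻⁶ mm/N.
P = 2.281 / 6.425×10⁻⁶ = 355000 N = 355 kN, compressive.
σ_{copper} = P / A = 355000 / 825 = 430.3 MPa.

σ ≈ 430 MPa (compressive)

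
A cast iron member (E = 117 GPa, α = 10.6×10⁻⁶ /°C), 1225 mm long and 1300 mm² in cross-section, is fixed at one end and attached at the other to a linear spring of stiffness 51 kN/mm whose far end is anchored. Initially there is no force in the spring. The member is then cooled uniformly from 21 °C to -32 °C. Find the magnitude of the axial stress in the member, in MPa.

The unrestrained thermal change is αΔT L = 10.6×10⁻⁶ × 53 × 1225 = 0.6882 mm.
Let P be the tensile force in the spring. The member extends elastically by PL/(AE) and the spring stretches by P/k; together these equal δ_free.
So P = δ_free / [L/(AE) + 1/k] = 0.6882 / [ 1225/(1300×117×10³) + 1/(51×10³) ].
P = 0.6882 / 2.766×10⁻⁵ = 24880 N.
σ = P/A = 24880/1300 = 19.14 MPa.

σ ≈ 19.1 MPa (tensile)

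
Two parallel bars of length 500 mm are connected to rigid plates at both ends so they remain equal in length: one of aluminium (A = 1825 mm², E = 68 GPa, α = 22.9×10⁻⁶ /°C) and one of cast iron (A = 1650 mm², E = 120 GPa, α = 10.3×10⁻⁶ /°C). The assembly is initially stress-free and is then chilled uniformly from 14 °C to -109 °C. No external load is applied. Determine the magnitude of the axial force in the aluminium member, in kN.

P ≈ 118 kN (tensile in the aluminium)

The aluminium has the larger α, so on cooling it would change length more than the cast iron if both were free. The rigid plates force a common final length, so the aluminium is put into tension and the cast iron into compression, with equal and opposite forces P (no external load).
Setting the final lengths equal and cancelling L: (α₁ − α₂)ΔT = P/(A₁E₁) + P/(A₂E₂).
|α₁ − α₂|·ΔT = 12.6×10⁻⁶ × 123 = 0.00155.
1/(A₁E₁) + 1/(A₂E₂) = 1/(1825×68×10³) + 1/(1650×120×10³) = 1.311×10⁻⁸ N⁻¹.
So P = 0.00155 / 1.311×10⁻⁸ = 118.2 kN.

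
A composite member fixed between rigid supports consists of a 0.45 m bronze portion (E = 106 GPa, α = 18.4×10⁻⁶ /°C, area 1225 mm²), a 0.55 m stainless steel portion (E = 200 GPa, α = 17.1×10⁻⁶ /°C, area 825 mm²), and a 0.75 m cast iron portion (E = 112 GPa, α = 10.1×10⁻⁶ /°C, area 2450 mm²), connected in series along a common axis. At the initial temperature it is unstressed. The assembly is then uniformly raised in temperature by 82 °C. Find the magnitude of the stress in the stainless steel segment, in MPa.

Free thermal expansion of the whole bar: Σ αᵢΔT Lᵢ = 18.4×10⁻⁶×82×450 + 17.1×10⁻⁶×82×550 + 10.1×10⁻⁶×82×750 = 2.071 mm.
Since the ends are fixed, an axial force P builds up, equal in every segment, with P · Σ Lᵢ/(AᵢEᵢ) = δ_free.
Σ Lᵢ/(AᵢEᵢ) = 450/(1225×106×10³) + 550/(825×200×10³) + 750/(2450×112×10³) = 9.532×10⁻⁶ mm/N.
Hence P = δ_free / Σ(L/AE) = 2.071/9.532×10⁻⁶ = 217.3 kN (compressive).
σ_{stainless steel} = P / A = 217300 / 825 = 263.4 MPa.

σ ≈ 263 MPa (compressive)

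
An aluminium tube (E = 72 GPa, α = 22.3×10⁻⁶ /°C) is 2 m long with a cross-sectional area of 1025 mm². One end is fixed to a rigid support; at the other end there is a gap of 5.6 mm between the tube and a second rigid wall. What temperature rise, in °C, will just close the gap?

The gap closes when αΔT L = 5.6 mm, since the tube is still unstressed at that instant.
ΔT = 5.6 / (22.3×10⁻⁶ × 2000) = 125.6 °C.

ΔT ≈ 126 °C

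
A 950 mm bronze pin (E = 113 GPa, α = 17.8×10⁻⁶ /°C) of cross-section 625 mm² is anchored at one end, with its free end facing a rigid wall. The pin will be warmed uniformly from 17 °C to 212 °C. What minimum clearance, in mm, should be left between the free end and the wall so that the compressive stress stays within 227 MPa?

Free expansion if unrestrained: δ_free = αΔT L = 17.8×10⁻⁶ × 195 × 950 = 3.297 mm.
At the allowable stress the elastic shortening the wall may impose is σL/E = 227 × 950 / (113×10³) = 1.908 mm.
The gap must absorb the remainder: g_min = 3.297 − 1.908 = 1.389 mm.

g ≈ 1.39 mm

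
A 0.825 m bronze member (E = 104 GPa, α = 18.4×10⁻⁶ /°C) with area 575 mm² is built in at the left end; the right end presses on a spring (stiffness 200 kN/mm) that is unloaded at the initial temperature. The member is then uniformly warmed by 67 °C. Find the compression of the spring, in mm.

δ ≈ 0.271 mm

If the spring were absent the member would lengthen by αΔT L = 18.4×10⁻⁶ × 67 × 825 = 1.017 mm.
With a force P in the spring, the elastic change of the member is PL/(AE) and that of the spring is P/k; compatibility requires their sum to equal δ_free.
So P = δ_free / [L/(AE) + 1/k] = 1.017 / [ 825/(575×104×10³) + 1/(200×10³) ].
P = 1.017 / 1.88×10⁻⁵ = 54110 N.
Spring compression = P/k = 54110/(200×10³) = 0.2706 mm.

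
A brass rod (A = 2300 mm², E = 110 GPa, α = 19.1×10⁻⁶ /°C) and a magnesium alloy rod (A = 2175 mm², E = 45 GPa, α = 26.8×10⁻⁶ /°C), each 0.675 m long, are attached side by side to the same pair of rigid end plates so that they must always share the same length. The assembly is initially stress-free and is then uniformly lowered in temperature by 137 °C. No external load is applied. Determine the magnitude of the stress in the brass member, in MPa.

Equilibrium of a rigid end plate with no external load gives equal and opposite internal forces ±P in the two members. Since α_{magnesium alloy} > α_{brass}, cooling drives the magnesium alloy into tension and the brass into compression.
Setting the final lengths equal and cancelling L: (α₁ − α₂)ΔT = P/(A₁E₁) + P/(A₂E₂).
|α₁ − α₂|·ΔT = 7.7×10⁻⁶ × 137 = 0.001055.
1/(A₁E₁) + 1/(A₂E₂) = 1/(2300×110×10³) + 1/(2175×45×10³) = 1.417×10⁻⁸ N⁻¹.
P = 0.001055 / 1.417×10⁻⁸ = 74450 N = 74.45 kN.
σ_{brass} = P/A₁ = 74450/2300 = 32.37 MPa, compressive.

σ ≈ 32.4 MPa (compressive)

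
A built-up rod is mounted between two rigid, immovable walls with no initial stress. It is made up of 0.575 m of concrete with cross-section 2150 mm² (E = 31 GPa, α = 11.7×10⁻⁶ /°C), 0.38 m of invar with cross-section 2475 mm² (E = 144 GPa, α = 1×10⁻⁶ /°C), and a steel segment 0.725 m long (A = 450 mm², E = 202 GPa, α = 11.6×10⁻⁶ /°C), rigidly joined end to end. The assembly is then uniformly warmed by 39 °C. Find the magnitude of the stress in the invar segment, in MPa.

Free thermal expansion of the whole bar: Σ αᵢΔT Lᵢ = 11.7×10⁻⁶×39×575 + 1×10⁻⁶×39×380 + 11.6×10⁻⁶×39×725 = 0.6052 mm.
The walls prevent any net length change, so an axial force P (same in every segment) develops. Compatibility: P · Σ Lᵢ/(AᵢEᵢ) = δ_free.
The series flexibility is Σ Lᵢ/(AᵢEᵢ) = 575/(2150×31×10³) + 380/(2475×144×10³) + 725/(450×202×10³) = 1.767×10⁻⁵ mm/N.
Hence P = δ_free / Σ(L/AE) = 0.6052/1.767×10⁻⁵ = 34.25 kN (compressive).
σ_{invar} = P / A = 34250 / 2475 = 13.84 MPa.

σ ≈ 13.8 MPa (compressive)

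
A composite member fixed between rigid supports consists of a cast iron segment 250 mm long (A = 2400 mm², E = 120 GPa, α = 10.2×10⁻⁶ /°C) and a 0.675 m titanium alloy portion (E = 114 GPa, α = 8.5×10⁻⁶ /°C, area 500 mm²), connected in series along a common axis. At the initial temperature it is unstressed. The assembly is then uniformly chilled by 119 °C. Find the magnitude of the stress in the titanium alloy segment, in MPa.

σ ≈ 155 MPa (tensile)

With the walls removed the bar would change length by δ_free = Σ αᵢΔT Lᵢ = 10.2×10⁻⁶×119×250 + 8.5×10⁻⁶×119×675 = 0.9862 mm.
The rigid supports impose zero overall length change; the single axial force P common to all segments must satisfy P Σ Lᵢ/(AᵢEᵢ) = δ_free.
Σ Lᵢ/(AᵢEᵢ) = 250/(2400×120×10³) + 675/(500×114×10³) = 1.271×10⁻⁵ mm/N.
P = 0.9862 / 1.271×10⁻⁵ = 77590 N = 77.59 kN, tensile.
σ_{titanium alloy} = P / A = 77590 / 500 = 155.2 MPa.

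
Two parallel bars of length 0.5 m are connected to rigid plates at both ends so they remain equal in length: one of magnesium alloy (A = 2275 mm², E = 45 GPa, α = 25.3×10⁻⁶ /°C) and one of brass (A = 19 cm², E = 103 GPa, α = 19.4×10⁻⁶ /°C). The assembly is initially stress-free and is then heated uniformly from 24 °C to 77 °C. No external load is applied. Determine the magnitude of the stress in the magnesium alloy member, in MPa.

Equilibrium of a rigid end plate with no external load gives equal and opposite internal forces ±P in the two members. Since α_{magnesium alloy} > α_{brass}, heating drives the magnesium alloy into compression and the brass into tension.
Compatibility of the two members (thermal + elastic change equal): (α₁ − α₂)ΔT = P·[1/(A₁E₁) + 1/(A₂E₂)].
|α₁ − α₂|·ΔT = 5.9×10⁻⁶ × 53 = 0.0003127.
1/(A₁E₁) + 1/(A₂E₂) = 1/(2275×45×10³) + 1/(1900×103×10³) = 1.488×10⁻⁸ N⁻¹.
So P = 0.0003127 / 1.488×10⁻⁸ = 21.02 kN.
σ_{magnesium alloy} = P/A₁ = 21020/2275 = 9.239 MPa, compressive.

σ ≈ 9.24 MPa (compressive)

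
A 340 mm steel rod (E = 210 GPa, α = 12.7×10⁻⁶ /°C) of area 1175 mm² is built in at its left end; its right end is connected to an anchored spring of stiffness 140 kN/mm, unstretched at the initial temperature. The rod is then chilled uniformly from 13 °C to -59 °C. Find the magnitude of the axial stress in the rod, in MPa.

Free thermal contraction: δ_free = αΔT L = 12.7×10⁻⁶ × 72 × 340 = 0.3109 mm.
Let P be the tensile force in the spring. The rod extends elastically by PL/(AE) and the spring stretches by P/k; together these equal δ_free.
P [ L/(AE) + 1/k ] = δ_free → P [ 340/(1175×210×10³) + 1/(140×10³) ] = 0.3109.
P = 0.3109 / 8.521×10⁻⁶ = 36490 N.
σ = P/A = 36490/1175 = 31.05 MPa.

σ ≈ 31.1 MPa (tensile)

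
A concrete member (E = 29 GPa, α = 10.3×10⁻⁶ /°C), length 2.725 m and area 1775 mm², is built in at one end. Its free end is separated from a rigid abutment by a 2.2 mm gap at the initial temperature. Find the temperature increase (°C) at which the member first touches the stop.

Contact occurs when the free expansion equals the gap: αΔT L = 2.2 mm.
ΔT = 2.2 / (10.3×10⁻⁶ × 2725) = 78.38 °C.

ΔT ≈ 78.4 °C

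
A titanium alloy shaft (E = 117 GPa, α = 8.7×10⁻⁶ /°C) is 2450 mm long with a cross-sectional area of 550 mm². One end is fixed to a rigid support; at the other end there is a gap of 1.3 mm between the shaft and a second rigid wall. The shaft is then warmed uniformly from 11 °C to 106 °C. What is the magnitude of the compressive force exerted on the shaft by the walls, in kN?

P ≈ 19 kN

Free thermal elongation = αΔT L = 8.7×10⁻⁶ × 95 × 2450 = 2.025 mm.
This exceeds the 1.3 mm gap, so the wall pushes back. The portion of expansion that must be recovered elastically is δ_free − gap = 2.025 − 1.3 = 0.7249 mm.
That suppressed elongation corresponds to σ = E·Δ/L = 117×10³ × 0.7249/2450 = 34.62 MPa.
Force on the wall = σA = 34.62 × 550 mm² = 19.04 kN.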